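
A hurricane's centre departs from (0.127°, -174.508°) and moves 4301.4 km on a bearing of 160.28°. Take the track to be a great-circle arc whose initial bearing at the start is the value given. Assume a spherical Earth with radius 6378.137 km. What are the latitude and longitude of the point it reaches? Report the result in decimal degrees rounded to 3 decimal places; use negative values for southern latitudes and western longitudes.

The arc subtends δ = 4301.4/6378.137 = 0.674398 rad at the centre.
With φ₁ = 0.127° = 0.002217 rad and θ = 160.28° = 2.797414 rad:
sin φ₂ = sin φ₁ cos δ + cos φ₁ sin δ cos θ = (0.002217)(0.781083) + (0.999998)(0.624427)(-0.941353) = -0.586073
φ₂ = asin(-0.586073) = -0.626204 rad = -35.879°.
Δλ = atan2( sin θ sin δ cos φ₁ , cos δ − sin φ₁ sin φ₂ ) = atan2(0.210696, 0.782382) = 0.263060 rad = 15.072°.
Hence λ₂ = -174.508° + 15.072° = -159.436°.

latitude -35.879°, longitude -159.436°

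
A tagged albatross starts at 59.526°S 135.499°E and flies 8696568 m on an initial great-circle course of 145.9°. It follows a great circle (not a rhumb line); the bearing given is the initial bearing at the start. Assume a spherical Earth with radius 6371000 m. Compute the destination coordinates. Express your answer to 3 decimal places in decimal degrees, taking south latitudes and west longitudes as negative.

The arc subtends δ = 8696568/6371000 = 1.365024 rad at the centre.
Converting: φ₁ = -1.038925 rad, θ = 2.546435 rad.
Applying the spherical law of cosines for sides, sin φ₂ = sin φ₁ cos δ + cos φ₁ sin δ cos θ = -0.587187, so φ₂ = -35.958°.
Δλ = atan2( sin θ sin δ cos φ₁ , cos δ − sin φ₁ sin φ₂ ) = atan2(0.278328, -0.301749) = 2.396548 rad = 137.312°.
λ₂ = 135.499° + 137.312° = 272.811°, normalized to (−180°, 180°] → -87.189°.

latitude -35.958°, longitude -87.189°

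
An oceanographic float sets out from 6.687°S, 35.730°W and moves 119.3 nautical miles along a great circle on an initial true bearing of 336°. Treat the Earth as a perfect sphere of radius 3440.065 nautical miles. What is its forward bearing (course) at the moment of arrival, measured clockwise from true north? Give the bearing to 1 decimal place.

final bearing 336.1°

Central angle δ = d/R = 0.034680 rad.
Converting: φ₁ = -0.116710 rad, θ = 5.864306 rad.
sin φ₂ = sin φ₁ cos δ + cos φ₁ sin δ cos θ = (-0.116445)(0.999399) + (0.993197)(0.034673)(0.913545) = -0.084916
φ₂ = asin(-0.084916) = -0.085018 rad = -4.871°.
Then Δλ = atan2(-0.014007, 0.989511) = -0.014154 rad, from sin θ sin δ cos φ₁ over cos δ − sin φ₁ sin φ₂.
λ₂ = λ₁ + Δλ = -36.541°.
The forward bearing on arrival equals the back-azimuth from the destination plus 180°.
Back-azimuth from P₂ (-4.9°, -36.5°) to P₁ (-6.7°, -35.7°), with Δλ' = λ₁ − λ₂ = 0.8°: atan2( sin Δλ' cos φ₁ , cos φ₂ sin φ₁ − sin φ₂ cos φ₁ cos Δλ' ) = 156.1°.
Final bearing = (156.1° + 180°) mod 360° = 336.1°.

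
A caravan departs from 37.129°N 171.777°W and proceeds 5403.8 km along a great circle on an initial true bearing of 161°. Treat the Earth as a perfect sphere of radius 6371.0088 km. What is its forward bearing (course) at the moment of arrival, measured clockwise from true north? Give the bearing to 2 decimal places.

final bearing 164.74°

δ = 5403.8/6371.0088 = 0.848186 rad (48.5975°).
Start latitude φ₁ = 0.648023 rad; initial bearing θ = 2.809980 rad.
Applying the spherical law of cosines for sides, sin φ₂ = sin φ₁ cos δ + cos φ₁ sin δ cos θ = -0.166248, so φ₂ = -9.570°.
Δλ = atan2( sin θ sin δ cos φ₁ , cos δ − sin φ₁ sin φ₂ ) = atan2(0.194698, 0.761694) = 0.250253 rad = 14.338°.
Hence λ₂ = -171.777° + 14.338° = -157.439°.
The forward bearing on arrival equals the back-azimuth from the destination plus 180°.
Back-azimuth from P₂ (-9.57°, -157.44°) to P₁ (37.13°, -171.78°), with Δλ' = λ₁ − λ₂ = -14.34°: atan2( sin Δλ' cos φ₁ , cos φ₂ sin φ₁ − sin φ₂ cos φ₁ cos Δλ' ) = 344.74°.
Final bearing = (344.74° + 180°) mod 360° = 164.74°.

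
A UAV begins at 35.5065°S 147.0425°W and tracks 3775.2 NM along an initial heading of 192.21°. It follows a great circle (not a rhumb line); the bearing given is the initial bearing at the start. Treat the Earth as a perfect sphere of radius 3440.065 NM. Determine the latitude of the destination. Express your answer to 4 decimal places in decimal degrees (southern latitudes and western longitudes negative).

Central angle δ = d/R = 1.097421 rad.
Converting: φ₁ = -0.619705 rad, θ = 3.354697 rad.
sin φ₂ = sin φ₁ cos δ + cos φ₁ sin δ cos θ = (-0.580795)(0.455893) + (0.814050)(0.890035)(-0.977379) = -0.972923
φ₂ = asin(-0.972923) = -1.337559 rad = -76.6365°.
For the longitude increment, Δλ = atan2( sin θ sin δ cos φ₁, cos δ − sin φ₁ sin φ₂ ) = atan2(-0.153235, -0.109176) = -125.4689°.
λ₂ = -147.0425° + -125.4689° = -272.5114°, normalized to (−180°, 180°] → 87.4886°.

latitude -76.6365°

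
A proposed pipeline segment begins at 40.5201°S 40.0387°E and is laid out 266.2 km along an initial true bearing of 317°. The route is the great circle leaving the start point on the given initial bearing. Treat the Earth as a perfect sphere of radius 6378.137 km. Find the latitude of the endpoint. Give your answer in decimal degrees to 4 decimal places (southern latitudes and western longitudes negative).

latitude -38.7521°

Angular distance δ = d/R = 266.2 / 6378.137 = 0.041736 rad.
With φ₁ = -40.5201° = -0.707209 rad and θ = 317° = 5.532694 rad:
sin φ₂ = sin φ₁ cos δ + cos φ₁ sin δ cos θ = (-0.649715)(0.999129) + (0.760178)(0.041724)(0.731354) = -0.625952
φ₂ = asin(-0.625952) = -0.676352 rad = -38.7521°.
Then Δλ = atan2(-0.021632, 0.592439) = -0.036496 rad, from sin θ sin δ cos φ₁ over cos δ − sin φ₁ sin φ₂.
Hence λ₂ = 40.0387° + -2.0911° = 37.9476°.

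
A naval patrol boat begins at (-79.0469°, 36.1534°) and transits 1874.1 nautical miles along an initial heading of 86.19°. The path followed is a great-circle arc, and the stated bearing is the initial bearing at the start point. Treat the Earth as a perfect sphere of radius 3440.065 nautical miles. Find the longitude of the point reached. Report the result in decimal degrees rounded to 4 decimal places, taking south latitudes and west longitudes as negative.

δ = 1874.1/3440.065 = 0.544786 rad (31.2140°).
Converting: φ₁ = -1.379629 rad, θ = 1.504299 rad.
sin φ₂ = sin φ₁ cos δ + cos φ₁ sin δ cos θ = (-0.981783)(0.855238) + (0.190005)(0.518235)(0.066448) = -0.833115
φ₂ = asin(-0.833115) = -0.984716 rad = -56.4201°.
Then Δλ = atan2(0.098250, 0.037300) = 1.207963 rad, from sin θ sin δ cos φ₁ over cos δ − sin φ₁ sin φ₂.
λ₂ = λ₁ + Δλ = 105.3646°.

longitude 105.3646°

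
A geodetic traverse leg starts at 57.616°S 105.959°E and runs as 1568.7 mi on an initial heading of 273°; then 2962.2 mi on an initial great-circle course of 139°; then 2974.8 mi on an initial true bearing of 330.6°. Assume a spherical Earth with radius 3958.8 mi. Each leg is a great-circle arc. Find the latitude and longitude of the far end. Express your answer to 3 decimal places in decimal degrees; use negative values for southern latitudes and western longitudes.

Apply the spherical direct solution leg by leg, carrying full precision between legs.
Leg 1: from (-57.616°, 105.959°), δ = 1568.7/3958.8 = 0.396256 rad, θ = 273° → φ = -50.194°, λ = 68.940°.
Leg 2: from (-50.194°, 68.940°), δ = 2962.2/3958.8 = 0.748257 rad, θ = 139° → φ = -63.091°, λ = 149.438°.
Leg 3: from (-63.091°, 149.438°), δ = 2974.8/3958.8 = 0.751440 rad, θ = 330.6° → φ = -22.484°, λ = 128.172°.

latitude -22.484°, longitude 128.172°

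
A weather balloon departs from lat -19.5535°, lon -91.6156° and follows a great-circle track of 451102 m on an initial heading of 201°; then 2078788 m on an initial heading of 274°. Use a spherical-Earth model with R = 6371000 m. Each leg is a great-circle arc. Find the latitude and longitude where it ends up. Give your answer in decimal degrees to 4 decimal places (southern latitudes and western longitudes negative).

latitude -20.7725°, longitude -113.1953°

Apply the spherical direct solution leg by leg, carrying full precision between legs.
Leg 1: from (-19.5535°, -91.6156°), δ = 451102/6371000 = 0.070806 rad, θ = 201° → φ = -23.3338°, λ = -93.1978°.
Leg 2: from (-23.3338°, -93.1978°), δ = 2078788/6371000 = 0.326289 rad, θ = 274° → φ = -20.7725°, λ = -113.1953°.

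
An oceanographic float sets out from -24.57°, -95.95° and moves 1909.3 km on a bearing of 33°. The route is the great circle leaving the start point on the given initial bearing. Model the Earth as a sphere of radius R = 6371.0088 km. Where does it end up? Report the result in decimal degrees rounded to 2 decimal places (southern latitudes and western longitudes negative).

latitude -9.91°, longitude -86.56°

δ = 1909.3/6371.0088 = 0.299686 rad (17.1707°).
Converting: φ₁ = -0.428827 rad, θ = 0.575959 rad.
Applying the spherical law of cosines for sides, sin φ₂ = sin φ₁ cos δ + cos φ₁ sin δ cos θ = -0.172098, so φ₂ = -9.91°.
Δλ = atan2( sin θ sin δ cos φ₁ , cos δ − sin φ₁ sin φ₂ ) = atan2(0.146230, 0.883870) = 0.163957 rad = 9.39°.
λ₂ = -95.95° + 9.39° = -86.56°.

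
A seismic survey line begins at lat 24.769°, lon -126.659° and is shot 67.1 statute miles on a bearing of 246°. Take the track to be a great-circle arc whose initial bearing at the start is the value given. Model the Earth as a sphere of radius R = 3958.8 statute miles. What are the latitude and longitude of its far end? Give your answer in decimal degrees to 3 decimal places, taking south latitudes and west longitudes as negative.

latitude 24.371°, longitude -127.633°

The arc subtends δ = 67.1/3958.8 = 0.016950 rad at the centre.
Start latitude φ₁ = 0.432301 rad; initial bearing θ = 4.293510 rad.
sin φ₂ = sin φ₁ cos δ + cos φ₁ sin δ cos θ = (0.418961)(0.999856) + (0.908004)(0.016949)(-0.406737) = 0.412641
φ₂ = asin(0.412641) = 0.425352 rad = 24.371°.
For the longitude increment, Δλ = atan2( sin θ sin δ cos φ₁, cos δ − sin φ₁ sin φ₂ ) = atan2(-0.014059, 0.826976) = -0.974°.
Hence λ₂ = -126.659° + -0.974° = -127.633°.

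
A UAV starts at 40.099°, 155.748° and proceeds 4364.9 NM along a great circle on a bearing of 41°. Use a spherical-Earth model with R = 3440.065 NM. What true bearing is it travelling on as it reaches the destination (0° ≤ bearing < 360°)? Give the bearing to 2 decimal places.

final bearing 131.45°

The arc subtends δ = 4364.9/3440.065 = 1.268842 rad at the centre.
Start latitude φ₁ = 0.699860 rad; initial bearing θ = 0.715585 rad.
Destination latitude: φ₂ = arcsin( sin φ₁ cos δ + cos φ₁ sin δ cos θ ) = arcsin(0.742733) = 47.965°.
Then Δλ = atan2(0.479136, -0.181015) = 1.932016 rad, from sin θ sin δ cos φ₁ over cos δ − sin φ₁ sin φ₂.
λ₂ = 155.748° + 110.696° = 266.444°, normalized to (−180°, 180°] → -93.556°.
The forward bearing on arrival equals the back-azimuth from the destination plus 180°.
Back-azimuth from P₂ (47.96°, -93.56°) to P₁ (40.10°, 155.75°), with Δλ' = λ₁ − λ₂ = 249.30°: atan2( sin Δλ' cos φ₁ , cos φ₂ sin φ₁ − sin φ₂ cos φ₁ cos Δλ' ) = 311.45°.
Final bearing = (311.45° + 180°) mod 360° = 131.45°.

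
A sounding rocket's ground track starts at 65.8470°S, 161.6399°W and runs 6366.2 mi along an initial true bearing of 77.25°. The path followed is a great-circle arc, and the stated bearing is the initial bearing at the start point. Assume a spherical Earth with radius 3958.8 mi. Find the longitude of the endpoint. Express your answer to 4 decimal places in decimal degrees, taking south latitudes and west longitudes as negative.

The arc subtends δ = 6366.2/3958.8 = 1.608114 rad at the centre.
With φ₁ = -65.8470° = -1.149247 rad and θ = 77.25° = 1.348267 rad:
Destination latitude: φ₂ = arcsin( sin φ₁ cos δ + cos φ₁ sin δ cos θ ) = arcsin(0.124283) = 7.1394°.
For the longitude increment, Δλ = atan2( sin θ sin δ cos φ₁, cos δ − sin φ₁ sin φ₂ ) = atan2(0.398808, 0.076095) = 79.1975°.
λ₂ = λ₁ + Δλ = -82.4424°.

longitude -82.4424°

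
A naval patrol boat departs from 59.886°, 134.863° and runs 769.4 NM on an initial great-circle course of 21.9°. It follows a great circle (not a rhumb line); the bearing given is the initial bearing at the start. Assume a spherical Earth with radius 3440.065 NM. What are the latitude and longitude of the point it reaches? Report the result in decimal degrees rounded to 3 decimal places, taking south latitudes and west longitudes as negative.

δ = 769.4/3440.065 = 0.223659 rad (12.8147°).
Converting: φ₁ = 1.045208 rad, θ = 0.382227 rad.
sin φ₂ = sin φ₁ cos δ + cos φ₁ sin δ cos θ = (0.865029)(0.975093) + (0.501722)(0.221799)(0.927836) = 0.946734
φ₂ = asin(0.946734) = 1.242937 rad = 71.215°.
For the longitude increment, Δλ = atan2( sin θ sin δ cos φ₁, cos δ − sin φ₁ sin φ₂ ) = atan2(0.041507, 0.156140) = 14.887°.
λ₂ = 134.863° + 14.887° = 149.750°.

latitude 71.215°, longitude 149.750°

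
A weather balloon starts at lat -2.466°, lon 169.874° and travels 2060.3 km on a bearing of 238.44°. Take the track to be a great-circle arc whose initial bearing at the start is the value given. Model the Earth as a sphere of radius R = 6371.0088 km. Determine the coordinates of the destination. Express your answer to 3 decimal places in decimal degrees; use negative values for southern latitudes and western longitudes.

latitude -11.945°, longitude 153.806°

Angular distance δ = d/R = 2060.3 / 6371.0088 = 0.323387 rad.
With φ₁ = -2.466° = -0.043040 rad and θ = 238.44° = 4.161563 rad:
sin φ₂ = sin φ₁ cos δ + cos φ₁ sin δ cos θ = (-0.043027)(0.948165) + (0.999074)(0.317780)(-0.523391) = -0.206965
φ₂ = asin(-0.206965) = -0.208472 rad = -11.945°.
For the longitude increment, Δλ = atan2( sin θ sin δ cos φ₁, cos δ − sin φ₁ sin φ₂ ) = atan2(-0.270527, 0.939260) = -16.068°.
Hence λ₂ = 169.874° + -16.068° = 153.806°.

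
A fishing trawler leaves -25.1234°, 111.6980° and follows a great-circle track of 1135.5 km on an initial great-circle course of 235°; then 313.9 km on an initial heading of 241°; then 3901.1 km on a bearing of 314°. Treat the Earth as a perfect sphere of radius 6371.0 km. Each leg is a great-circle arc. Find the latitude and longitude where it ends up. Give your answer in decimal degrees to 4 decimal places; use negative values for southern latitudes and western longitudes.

Apply the spherical direct solution leg by leg, carrying full precision between legs.
Leg 1: from (-25.1234°, 111.6980°), δ = 1135.5/6371 = 0.178229 rad, θ = 235° → φ = -30.6579°, λ = 101.9787°.
Leg 2: from (-30.6579°, 101.9787°), δ = 313.9/6371 = 0.049270 rad, θ = 241° → φ = -31.9941°, λ = 99.0673°.
Leg 3: from (-31.9941°, 99.0673°), δ = 3901.1/6371 = 0.612321 rad, θ = 314° → φ = -5.4484°, λ = 74.5272°.

latitude -5.4484°, longitude 74.5272°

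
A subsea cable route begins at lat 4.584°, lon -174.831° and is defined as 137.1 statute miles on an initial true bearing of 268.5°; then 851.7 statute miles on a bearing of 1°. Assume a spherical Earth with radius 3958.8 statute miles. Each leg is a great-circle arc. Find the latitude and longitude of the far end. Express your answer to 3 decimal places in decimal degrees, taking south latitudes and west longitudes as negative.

Apply the spherical direct solution leg by leg, carrying full precision between legs.
Leg 1: from (4.584°, -174.831°), δ = 137.1/3958.8 = 0.034632 rad, θ = 268.5° → φ = 4.529°, λ = -176.821°.
Leg 2: from (4.529°, -176.821°), δ = 851.7/3958.8 = 0.215141 rad, θ = 1° → φ = 16.854°, λ = -176.598°.

latitude 16.854°, longitude -176.598°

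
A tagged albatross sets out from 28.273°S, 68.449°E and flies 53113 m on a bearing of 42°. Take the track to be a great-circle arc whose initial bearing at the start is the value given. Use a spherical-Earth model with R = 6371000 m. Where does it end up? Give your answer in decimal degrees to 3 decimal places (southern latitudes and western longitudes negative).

latitude -27.918°, longitude 68.811°

The arc subtends δ = 53113/6371000 = 0.008337 rad at the centre.
Start latitude φ₁ = -0.493457 rad; initial bearing θ = 0.733038 rad.
Applying the spherical law of cosines for sides, sin φ₂ = sin φ₁ cos δ + cos φ₁ sin δ cos θ = -0.468201, so φ₂ = -27.918°.
Δλ = atan2( sin θ sin δ cos φ₁ , cos δ − sin φ₁ sin φ₂ ) = atan2(0.004913, 0.778191) = 0.006313 rad = 0.362°.
λ₂ = 68.449° + 0.362° = 68.811°.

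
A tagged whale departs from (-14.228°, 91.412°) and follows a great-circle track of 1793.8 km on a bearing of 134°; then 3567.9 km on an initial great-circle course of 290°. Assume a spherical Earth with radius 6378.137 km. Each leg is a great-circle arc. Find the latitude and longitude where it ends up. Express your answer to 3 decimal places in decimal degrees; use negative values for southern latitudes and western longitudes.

latitude -11.191°, longitude 73.588°

Apply the spherical direct solution leg by leg, carrying full precision between legs.
Leg 1: from (-14.228°, 91.412°), δ = 1793.8/6378.137 = 0.281242 rad, θ = 134° → φ = -25.025°, λ = 104.141°.
Leg 2: from (-25.025°, 104.141°), δ = 3567.9/6378.137 = 0.559395 rad, θ = 290° → φ = -11.191°, λ = 73.588°.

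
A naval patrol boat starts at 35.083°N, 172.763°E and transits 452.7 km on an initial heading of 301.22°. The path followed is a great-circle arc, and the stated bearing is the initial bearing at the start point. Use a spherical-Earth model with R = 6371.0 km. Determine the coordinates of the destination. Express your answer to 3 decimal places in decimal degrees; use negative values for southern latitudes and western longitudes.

latitude 37.116°, longitude 168.396°

δ = 452.7/6371 = 0.071056 rad (4.0712°).
With φ₁ = 35.083° = 0.612314 rad and θ = 301.22° = 5.257281 rad:
Destination latitude: φ₂ = arcsin( sin φ₁ cos δ + cos φ₁ sin δ cos θ ) = arcsin(0.603426) = 37.116°.
Then Δλ = atan2(-0.049684, 0.650650) = -0.076213 rad, from sin θ sin δ cos φ₁ over cos δ − sin φ₁ sin φ₂.
λ₂ = λ₁ + Δλ = 168.396°.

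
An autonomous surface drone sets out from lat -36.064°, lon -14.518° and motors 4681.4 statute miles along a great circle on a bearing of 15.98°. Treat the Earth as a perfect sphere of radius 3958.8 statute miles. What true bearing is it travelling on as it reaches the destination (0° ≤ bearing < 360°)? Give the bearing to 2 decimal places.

The arc subtends δ = 4681.4/3958.8 = 1.182530 rad at the centre.
With φ₁ = -36.064° = -0.629436 rad and θ = 15.98° = 0.278904 rad:
sin φ₂ = sin φ₁ cos δ + cos φ₁ sin δ cos θ = (-0.588689)(0.378584) + (0.808360)(0.925567)(0.961358) = 0.496411
φ₂ = asin(0.496411) = 0.519460 rad = 29.763°.
Δλ = atan2( sin θ sin δ cos φ₁ , cos δ − sin φ₁ sin φ₂ ) = atan2(0.205978, 0.670816) = 0.297918 rad = 17.069°.
Hence λ₂ = -14.518° + 17.069° = 2.551°.
The forward bearing on arrival equals the back-azimuth from the destination plus 180°.
Back-azimuth from P₂ (29.76°, 2.55°) to P₁ (-36.06°, -14.52°), with Δλ' = λ₁ − λ₂ = -17.07°: atan2( sin Δλ' cos φ₁ , cos φ₂ sin φ₁ − sin φ₂ cos φ₁ cos Δλ' ) = 194.85°.
Final bearing = (194.85° + 180°) mod 360° = 14.85°.

final bearing 14.85°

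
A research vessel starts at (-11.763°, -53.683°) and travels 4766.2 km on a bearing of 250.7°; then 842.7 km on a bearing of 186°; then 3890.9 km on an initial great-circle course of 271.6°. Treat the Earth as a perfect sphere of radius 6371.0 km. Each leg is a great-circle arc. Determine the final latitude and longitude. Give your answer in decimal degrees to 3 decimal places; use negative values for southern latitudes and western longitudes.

Apply the spherical direct solution leg by leg, carrying full precision between legs.
Leg 1: from (-11.763°, -53.683°), δ = 4766.2/6371 = 0.748109 rad, θ = 250.7° → φ = -21.687°, λ = -97.387°.
Leg 2: from (-21.687°, -97.387°), δ = 842.7/6371 = 0.132271 rad, θ = 186° → φ = -29.222°, λ = -98.292°.
Leg 3: from (-29.222°, -98.292°), δ = 3890.9/6371 = 0.610720 rad, θ = 271.6° → φ = -22.704°, λ = -136.709°.

latitude -22.704°, longitude -136.709°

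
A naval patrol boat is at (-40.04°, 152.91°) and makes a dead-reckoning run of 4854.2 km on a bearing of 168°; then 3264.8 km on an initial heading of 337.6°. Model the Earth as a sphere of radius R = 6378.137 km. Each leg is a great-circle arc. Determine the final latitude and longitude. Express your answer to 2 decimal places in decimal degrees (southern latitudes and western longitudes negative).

Apply the spherical direct solution leg by leg, carrying full precision between legs.
Leg 1: from (-40.04°, 152.91°), δ = 4854.2/6378.137 = 0.761069 rad, θ = 168° → φ = -79.21°, λ = -157.10°.
Leg 2: from (-79.21°, -157.10°), δ = 3264.8/6378.137 = 0.511874 rad, θ = 337.6° → φ = -50.50°, λ = -174.16°.

latitude -50.50°, longitude -174.16°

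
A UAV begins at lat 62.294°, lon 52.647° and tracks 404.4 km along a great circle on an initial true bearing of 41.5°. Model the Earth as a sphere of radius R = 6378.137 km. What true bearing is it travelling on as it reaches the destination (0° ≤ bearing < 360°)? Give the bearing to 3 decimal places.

final bearing 46.591°

δ = 404.4/6378.137 = 0.063404 rad (3.6328°).
With φ₁ = 62.294° = 1.087235 rad and θ = 41.5° = 0.724312 rad:
Destination latitude: φ₂ = arcsin( sin φ₁ cos δ + cos φ₁ sin δ cos θ ) = arcsin(0.905629) = 64.908°.
Then Δλ = atan2(0.019520, 0.196196) = 0.099167 rad, from sin θ sin δ cos φ₁ over cos δ − sin φ₁ sin φ₂.
λ₂ = λ₁ + Δλ = 58.329°.
The forward bearing on arrival equals the back-azimuth from the destination plus 180°.
Back-azimuth from P₂ (64.908°, 58.329°) to P₁ (62.294°, 52.647°), with Δλ' = λ₁ − λ₂ = -5.682°: atan2( sin Δλ' cos φ₁ , cos φ₂ sin φ₁ − sin φ₂ cos φ₁ cos Δλ' ) = 226.591°.
Final bearing = (226.591° + 180°) mod 360° = 46.591°.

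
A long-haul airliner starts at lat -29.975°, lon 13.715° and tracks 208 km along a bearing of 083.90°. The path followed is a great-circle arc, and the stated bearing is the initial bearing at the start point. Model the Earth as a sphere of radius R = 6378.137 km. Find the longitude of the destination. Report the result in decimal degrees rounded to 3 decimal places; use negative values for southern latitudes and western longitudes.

Angular distance δ = d/R = 208 / 6378.137 = 0.032611 rad.
Converting: φ₁ = -0.523162 rad, θ = 1.464331 rad.
Applying the spherical law of cosines for sides, sin φ₂ = sin φ₁ cos δ + cos φ₁ sin δ cos θ = -0.496355, so φ₂ = -29.759°.
Then Δλ = atan2(0.028084, 0.751478) = 0.037355 rad, from sin θ sin δ cos φ₁ over cos δ − sin φ₁ sin φ₂.
Hence λ₂ = 13.715° + 2.140° = 15.855°.

longitude 15.855°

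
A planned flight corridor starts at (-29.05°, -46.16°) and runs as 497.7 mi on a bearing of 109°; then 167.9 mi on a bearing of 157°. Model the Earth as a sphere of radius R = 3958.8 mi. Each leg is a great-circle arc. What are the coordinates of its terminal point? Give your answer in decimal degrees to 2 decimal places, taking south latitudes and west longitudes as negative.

Apply the spherical direct solution leg by leg, carrying full precision between legs.
Leg 1: from (-29.05°, -46.16°), δ = 497.7/3958.8 = 0.125720 rad, θ = 109° → φ = -31.16°, λ = -38.20°.
Leg 2: from (-31.16°, -38.20°), δ = 167.9/3958.8 = 0.042412 rad, θ = 157° → φ = -33.39°, λ = -37.06°.

latitude -33.39°, longitude -37.06°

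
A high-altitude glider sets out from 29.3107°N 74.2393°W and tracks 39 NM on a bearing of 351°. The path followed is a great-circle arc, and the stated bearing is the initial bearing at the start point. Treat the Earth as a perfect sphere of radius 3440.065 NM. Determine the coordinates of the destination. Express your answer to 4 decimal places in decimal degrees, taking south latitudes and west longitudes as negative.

latitude 29.9522°, longitude -74.3566°

Angular distance δ = d/R = 39 / 3440.065 = 0.011337 rad.
Start latitude φ₁ = 0.511568 rad; initial bearing θ = 6.126106 rad.
Destination latitude: φ₂ = arcsin( sin φ₁ cos δ + cos φ₁ sin δ cos θ ) = arcsin(0.499278) = 29.9522°.
Then Δλ = atan2(-0.001546, 0.755517) = -0.002047 rad, from sin θ sin δ cos φ₁ over cos δ − sin φ₁ sin φ₂.
λ₂ = -74.2393° + -0.1173° = -74.3566°.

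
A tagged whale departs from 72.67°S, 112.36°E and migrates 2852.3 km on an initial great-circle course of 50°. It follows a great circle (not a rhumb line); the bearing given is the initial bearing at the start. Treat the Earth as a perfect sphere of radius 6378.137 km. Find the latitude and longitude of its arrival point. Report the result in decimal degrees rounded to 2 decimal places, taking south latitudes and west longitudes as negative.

latitude -51.07°, longitude 144.18°

The arc subtends δ = 2852.3/6378.137 = 0.447200 rad at the centre.
Start latitude φ₁ = -1.268331 rad; initial bearing θ = 0.872665 rad.
sin φ₂ = sin φ₁ cos δ + cos φ₁ sin δ cos θ = (-0.954605)(0.901662) + (0.297875)(0.432442)(0.642788) = -0.777931
φ₂ = asin(-0.777931) = -0.891366 rad = -51.07°.
Δλ = atan2( sin θ sin δ cos φ₁ , cos δ − sin φ₁ sin φ₂ ) = atan2(0.098677, 0.159045) = 0.555309 rad = 31.82°.
λ₂ = λ₁ + Δλ = 144.18°.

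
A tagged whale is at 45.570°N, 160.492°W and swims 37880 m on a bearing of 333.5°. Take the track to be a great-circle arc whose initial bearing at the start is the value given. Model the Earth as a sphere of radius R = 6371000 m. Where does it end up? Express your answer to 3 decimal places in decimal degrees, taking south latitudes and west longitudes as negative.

Angular distance δ = d/R = 37880 / 6371000 = 0.005946 rad.
Converting: φ₁ = 0.795347 rad, θ = 5.820673 rad.
Applying the spherical law of cosines for sides, sin φ₂ = sin φ₁ cos δ + cos φ₁ sin δ cos θ = 0.717818, so φ₂ = 45.875°.
Δλ = atan2( sin θ sin δ cos φ₁ , cos δ − sin φ₁ sin φ₂ ) = atan2(-0.001857, 0.487384) = -0.003810 rad = -0.218°.
Hence λ₂ = -160.492° + -0.218° = -160.710°.

latitude 45.875°, longitude -160.710°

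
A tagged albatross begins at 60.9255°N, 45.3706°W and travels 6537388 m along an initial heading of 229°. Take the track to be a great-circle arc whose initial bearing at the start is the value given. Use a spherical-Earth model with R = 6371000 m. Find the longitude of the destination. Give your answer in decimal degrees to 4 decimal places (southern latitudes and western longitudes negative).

Central angle δ = d/R = 1.026116 rad.
Converting: φ₁ = 1.063351 rad, θ = 3.996804 rad.
sin φ₂ = sin φ₁ cos δ + cos φ₁ sin δ cos θ = (0.873989)(0.518144) + (0.485946)(0.855293)(-0.656059) = 0.180177
φ₂ = asin(0.180177) = 0.181166 rad = 10.3800°.
Δλ = atan2( sin θ sin δ cos φ₁ , cos δ − sin φ₁ sin φ₂ ) = atan2(-0.313677, 0.360672) = -0.715822 rad = -41.0136°.
λ₂ = -45.3706° + -41.0136° = -86.3842°.

longitude -86.3842°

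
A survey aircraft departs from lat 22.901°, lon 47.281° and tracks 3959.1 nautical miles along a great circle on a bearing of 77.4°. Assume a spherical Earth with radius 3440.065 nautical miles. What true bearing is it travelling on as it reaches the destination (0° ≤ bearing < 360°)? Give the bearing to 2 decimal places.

final bearing 106.92°

δ = 3959.1/3440.065 = 1.150879 rad (65.9405°).
Converting: φ₁ = 0.399698 rad, θ = 1.350885 rad.
sin φ₂ = sin φ₁ cos δ + cos φ₁ sin δ cos θ = (0.389140)(0.407685) + (0.921179)(0.913123)(0.218143) = 0.342137
φ₂ = asin(0.342137) = 0.349191 rad = 20.007°.
Δλ = atan2( sin θ sin δ cos φ₁ , cos δ − sin φ₁ sin φ₂ ) = atan2(0.820892, 0.274545) = 1.248043 rad = 71.508°.
λ₂ = 47.281° + 71.508° = 118.789°.
The forward bearing on arrival equals the back-azimuth from the destination plus 180°.
Back-azimuth from P₂ (20.01°, 118.79°) to P₁ (22.90°, 47.28°), with Δλ' = λ₁ − λ₂ = -71.51°: atan2( sin Δλ' cos φ₁ , cos φ₂ sin φ₁ − sin φ₂ cos φ₁ cos Δλ' ) = 286.92°.
Final bearing = (286.92° + 180°) mod 360° = 106.92°.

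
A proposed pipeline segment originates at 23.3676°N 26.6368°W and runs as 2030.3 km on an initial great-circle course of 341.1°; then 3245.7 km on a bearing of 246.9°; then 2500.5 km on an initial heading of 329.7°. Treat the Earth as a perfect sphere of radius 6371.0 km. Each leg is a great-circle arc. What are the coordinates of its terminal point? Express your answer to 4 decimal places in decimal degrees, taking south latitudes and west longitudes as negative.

latitude 43.5000°, longitude -79.3658°

Apply the spherical direct solution leg by leg, carrying full precision between legs.
Leg 1: from (23.3676°, -26.6368°), δ = 2030.3/6371 = 0.318678 rad, θ = 341.1° → φ = 40.4486°, λ = -34.3007°.
Leg 2: from (40.4486°, -34.3007°), δ = 3245.7/6371 = 0.509449 rad, θ = 246.9° → φ = 24.8834°, λ = -63.9375°.
Leg 3: from (24.8834°, -63.9375°), δ = 2500.5/6371 = 0.392482 rad, θ = 329.7° → φ = 43.5000°, λ = -79.3658°.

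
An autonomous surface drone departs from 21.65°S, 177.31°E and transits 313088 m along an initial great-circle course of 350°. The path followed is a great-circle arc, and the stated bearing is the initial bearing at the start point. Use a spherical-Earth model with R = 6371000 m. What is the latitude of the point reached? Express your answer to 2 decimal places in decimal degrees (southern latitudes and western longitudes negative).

latitude -18.88°

Angular distance δ = d/R = 313088 / 6371000 = 0.049143 rad.
With φ₁ = -21.65° = -0.377864 rad and θ = 350° = 6.108652 rad:
Applying the spherical law of cosines for sides, sin φ₂ = sin φ₁ cos δ + cos φ₁ sin δ cos θ = -0.323527, so φ₂ = -18.88°.
For the longitude increment, Δλ = atan2( sin θ sin δ cos φ₁, cos δ − sin φ₁ sin φ₂ ) = atan2(-0.007928, 0.879432) = -0.52°.
λ₂ = 177.31° + -0.52° = 176.79°.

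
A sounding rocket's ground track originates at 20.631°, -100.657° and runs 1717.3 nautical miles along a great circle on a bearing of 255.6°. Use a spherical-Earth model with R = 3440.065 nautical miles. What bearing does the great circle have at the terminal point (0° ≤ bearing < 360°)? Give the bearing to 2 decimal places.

δ = 1717.3/3440.065 = 0.499206 rad (28.6024°).
With φ₁ = 20.631° = 0.360079 rad and θ = 255.6° = 4.461062 rad:
Destination latitude: φ₂ = arcsin( sin φ₁ cos δ + cos φ₁ sin δ cos θ ) = arcsin(0.197929) = 11.416°.
Then Δλ = atan2(-0.433951, 0.808223) = -0.492746 rad, from sin θ sin δ cos φ₁ over cos δ − sin φ₁ sin φ₂.
λ₂ = λ₁ + Δλ = -128.889°.
The forward bearing on arrival equals the back-azimuth from the destination plus 180°.
Back-azimuth from P₂ (11.42°, -128.89°) to P₁ (20.63°, -100.66°), with Δλ' = λ₁ − λ₂ = 28.23°: atan2( sin Δλ' cos φ₁ , cos φ₂ sin φ₁ − sin φ₂ cos φ₁ cos Δλ' ) = 67.63°.
Final bearing = (67.63° + 180°) mod 360° = 247.63°.

final bearing 247.63°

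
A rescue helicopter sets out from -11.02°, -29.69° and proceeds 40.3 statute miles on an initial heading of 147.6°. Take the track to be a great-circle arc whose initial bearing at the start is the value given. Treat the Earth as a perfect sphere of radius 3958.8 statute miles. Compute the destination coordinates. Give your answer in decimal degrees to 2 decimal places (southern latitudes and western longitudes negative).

latitude -11.51°, longitude -29.37°

δ = 40.3/3958.8 = 0.010180 rad (0.5833°).
With φ₁ = -11.02° = -0.192335 rad and θ = 147.6° = 2.576106 rad:
Destination latitude: φ₂ = arcsin( sin φ₁ cos δ + cos φ₁ sin δ cos θ ) = arcsin(-0.199578) = -11.51°.
Then Δλ = atan2(0.005354, 0.961798) = 0.005567 rad, from sin θ sin δ cos φ₁ over cos δ − sin φ₁ sin φ₂.
λ₂ = λ₁ + Δλ = -29.37°.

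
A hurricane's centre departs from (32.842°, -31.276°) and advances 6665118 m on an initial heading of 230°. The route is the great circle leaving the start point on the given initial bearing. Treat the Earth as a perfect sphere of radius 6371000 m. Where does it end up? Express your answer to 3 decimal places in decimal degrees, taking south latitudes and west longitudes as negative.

Central angle δ = d/R = 1.046165 rad.
Converting: φ₁ = 0.573201 rad, θ = 4.014257 rad.
Destination latitude: φ₂ = arcsin( sin φ₁ cos δ + cos φ₁ sin δ cos θ ) = arcsin(-0.195771) = -11.290°.
For the longitude increment, Δλ = atan2( sin θ sin δ cos φ₁, cos δ − sin φ₁ sin φ₂ ) = atan2(-0.557047, 0.607065) = -42.540°.
λ₂ = -31.276° + -42.540° = -73.816°.

latitude -11.290°, longitude -73.816°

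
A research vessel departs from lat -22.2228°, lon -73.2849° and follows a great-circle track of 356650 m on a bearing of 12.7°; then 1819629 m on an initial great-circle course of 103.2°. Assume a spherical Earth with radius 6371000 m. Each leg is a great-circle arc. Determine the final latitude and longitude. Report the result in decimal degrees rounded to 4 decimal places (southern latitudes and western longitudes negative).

Apply the spherical direct solution leg by leg, carrying full precision between legs.
Leg 1: from (-22.2228°, -73.2849°), δ = 356650/6371000 = 0.055980 rad, θ = 12.7° → φ = -19.0922°, λ = -72.5391°.
Leg 2: from (-19.0922°, -72.5391°), δ = 1819629/6371000 = 0.285611 rad, θ = 103.2° → φ = -22.0018°, λ = -55.3308°.

latitude -22.0018°, longitude -55.3308°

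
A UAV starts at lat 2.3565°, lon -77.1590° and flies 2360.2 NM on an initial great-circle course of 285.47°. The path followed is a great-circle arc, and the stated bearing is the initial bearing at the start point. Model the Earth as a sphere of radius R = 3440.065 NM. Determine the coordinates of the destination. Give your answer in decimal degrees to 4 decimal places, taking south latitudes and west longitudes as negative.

latitude 11.5750°, longitude -115.7122°

δ = 2360.2/3440.065 = 0.686092 rad (39.3102°).
Start latitude φ₁ = 0.041129 rad; initial bearing θ = 4.982391 rad.
sin φ₂ = sin φ₁ cos δ + cos φ₁ sin δ cos θ = (0.041117)(0.773728) + (0.999154)(0.633518)(0.266734) = 0.200651
φ₂ = asin(0.200651) = 0.202023 rad = 11.5750°.
For the longitude increment, Δλ = atan2( sin θ sin δ cos φ₁, cos δ − sin φ₁ sin φ₂ ) = atan2(-0.610050, 0.765478) = -38.5532°.
λ₂ = λ₁ + Δλ = -115.7122°.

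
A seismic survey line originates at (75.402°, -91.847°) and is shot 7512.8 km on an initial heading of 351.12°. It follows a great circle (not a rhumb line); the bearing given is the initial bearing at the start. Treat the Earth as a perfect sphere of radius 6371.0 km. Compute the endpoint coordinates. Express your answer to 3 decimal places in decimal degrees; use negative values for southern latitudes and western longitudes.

latitude 36.834°, longitude 98.422°

The arc subtends δ = 7512.8/6371 = 1.179218 rad at the centre.
With φ₁ = 75.402° = 1.316013 rad and θ = 351.12° = 6.128200 rad:
Applying the spherical law of cosines for sides, sin φ₂ = sin φ₁ cos δ + cos φ₁ sin δ cos θ = 0.599493, so φ₂ = 36.834°.
For the longitude increment, Δλ = atan2( sin θ sin δ cos φ₁, cos δ − sin φ₁ sin φ₂ ) = atan2(-0.035961, -0.198493) = -169.731°.
λ₂ = -91.847° + -169.731° = -261.578°, normalized to (−180°, 180°] → 98.422°.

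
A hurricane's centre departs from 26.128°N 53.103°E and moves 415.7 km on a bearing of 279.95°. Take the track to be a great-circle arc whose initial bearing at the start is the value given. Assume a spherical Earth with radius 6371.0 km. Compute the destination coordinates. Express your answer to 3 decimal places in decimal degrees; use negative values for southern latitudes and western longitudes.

Central angle δ = d/R = 0.065249 rad.
Converting: φ₁ = 0.456020 rad, θ = 4.886049 rad.
Applying the spherical law of cosines for sides, sin φ₂ = sin φ₁ cos δ + cos φ₁ sin δ cos θ = 0.449556, so φ₂ = 26.715°.
Δλ = atan2( sin θ sin δ cos φ₁ , cos δ − sin φ₁ sin φ₂ ) = atan2(-0.057659, 0.799898) = -0.071959 rad = -4.123°.
λ₂ = λ₁ + Δλ = 48.980°.

latitude 26.715°, longitude 48.980°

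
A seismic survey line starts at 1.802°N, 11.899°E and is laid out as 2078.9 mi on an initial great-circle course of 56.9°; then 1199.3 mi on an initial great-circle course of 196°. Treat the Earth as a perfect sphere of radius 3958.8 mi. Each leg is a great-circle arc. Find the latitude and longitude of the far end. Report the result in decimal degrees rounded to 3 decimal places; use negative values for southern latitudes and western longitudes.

latitude 0.783°, longitude 33.309°

Apply the spherical direct solution leg by leg, carrying full precision between legs.
Leg 1: from (1.802°, 11.899°), δ = 2078.9/3958.8 = 0.525134 rad, θ = 56.9° → φ = 17.509°, λ = 38.027°.
Leg 2: from (17.509°, 38.027°), δ = 1199.3/3958.8 = 0.302945 rad, θ = 196° → φ = 0.783°, λ = 33.309°.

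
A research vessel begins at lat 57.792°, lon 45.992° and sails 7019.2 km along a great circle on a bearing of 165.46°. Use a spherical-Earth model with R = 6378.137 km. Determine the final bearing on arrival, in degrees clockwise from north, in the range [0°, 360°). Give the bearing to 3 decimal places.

final bearing 172.287°

The arc subtends δ = 7019.2/6378.137 = 1.100509 rad at the centre.
Converting: φ₁ = 1.008661 rad, θ = 2.887822 rad.
Destination latitude: φ₂ = arcsin( sin φ₁ cos δ + cos φ₁ sin δ cos θ ) = arcsin(-0.076502) = -4.388°.
Then Δλ = atan2(0.119285, 0.517872) = 0.226387 rad, from sin θ sin δ cos φ₁ over cos δ − sin φ₁ sin φ₂.
λ₂ = 45.992° + 12.971° = 58.963°.
The forward bearing on arrival equals the back-azimuth from the destination plus 180°.
Back-azimuth from P₂ (-4.388°, 58.963°) to P₁ (57.792°, 45.992°), with Δλ' = λ₁ − λ₂ = -12.971°: atan2( sin Δλ' cos φ₁ , cos φ₂ sin φ₁ − sin φ₂ cos φ₁ cos Δλ' ) = 352.287°.
Final bearing = (352.287° + 180°) mod 360° = 172.287°.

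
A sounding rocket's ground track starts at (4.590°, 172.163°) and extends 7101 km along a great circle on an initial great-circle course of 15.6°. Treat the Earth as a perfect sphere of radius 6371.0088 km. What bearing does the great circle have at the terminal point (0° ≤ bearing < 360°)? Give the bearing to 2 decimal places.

The arc subtends δ = 7101/6371.0088 = 1.114580 rad at the centre.
Converting: φ₁ = 0.080111 rad, θ = 0.272271 rad.
Destination latitude: φ₂ = arcsin( sin φ₁ cos δ + cos φ₁ sin δ cos θ ) = arcsin(0.897138) = 63.784°.
Then Δλ = atan2(0.240642, 0.368761) = 0.578179 rad, from sin θ sin δ cos φ₁ over cos δ − sin φ₁ sin φ₂.
λ₂ = 172.163° + 33.127° = 205.290°, normalized to (−180°, 180°] → -154.710°.
The forward bearing on arrival equals the back-azimuth from the destination plus 180°.
Back-azimuth from P₂ (63.78°, -154.71°) to P₁ (4.59°, 172.16°), with Δλ' = λ₁ − λ₂ = 326.87°: atan2( sin Δλ' cos φ₁ , cos φ₂ sin φ₁ − sin φ₂ cos φ₁ cos Δλ' ) = 217.36°.
Final bearing = (217.36° + 180°) mod 360° = 37.36°.

final bearing 37.36°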